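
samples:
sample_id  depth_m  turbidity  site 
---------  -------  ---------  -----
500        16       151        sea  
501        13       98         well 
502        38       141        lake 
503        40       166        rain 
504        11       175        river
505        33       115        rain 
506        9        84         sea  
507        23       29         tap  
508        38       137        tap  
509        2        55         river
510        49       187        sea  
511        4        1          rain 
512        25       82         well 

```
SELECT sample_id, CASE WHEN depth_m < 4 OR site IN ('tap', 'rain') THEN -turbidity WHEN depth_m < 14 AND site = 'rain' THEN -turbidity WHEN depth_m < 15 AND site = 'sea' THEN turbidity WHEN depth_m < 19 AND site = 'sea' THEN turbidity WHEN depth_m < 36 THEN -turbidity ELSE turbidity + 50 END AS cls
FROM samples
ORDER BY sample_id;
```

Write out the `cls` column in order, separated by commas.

sample_id=500: depth_m < 19 AND site = 'sea' → 151
sample_id=501: depth_m < 36 → -98
sample_id=502: ELSE → 191
sample_id=503: depth_m < 4 OR site IN ('tap', 'rain') → -166
sample_id=504: depth_m < 36 → -175
sample_id=505: depth_m < 4 OR site IN ('tap', 'rain') → -115
sample_id=506: depth_m < 15 AND site = 'sea' → 84
sample_id=507: depth_m < 4 OR site IN ('tap', 'rain') → -29
sample_id=508: depth_m < 4 OR site IN ('tap', 'rain') → -137
sample_id=509: depth_m < 4 OR site IN ('tap', 'rain') → -55
sample_id=510: ELSE → 237
sample_id=511: depth_m < 4 OR site IN ('tap', 'rain') → -1
sample_id=512: depth_m < 36 → -82

151, -98, 191, -166, -175, -115, 84, -29, -137, -55, 237, -1, -82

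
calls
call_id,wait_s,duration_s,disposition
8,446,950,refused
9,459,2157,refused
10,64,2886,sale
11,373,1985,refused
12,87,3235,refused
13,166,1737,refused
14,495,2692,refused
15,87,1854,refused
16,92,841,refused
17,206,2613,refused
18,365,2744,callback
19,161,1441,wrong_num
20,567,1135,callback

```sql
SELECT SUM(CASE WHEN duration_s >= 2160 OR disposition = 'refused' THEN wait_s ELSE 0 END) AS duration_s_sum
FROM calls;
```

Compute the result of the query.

call_id=8: ✓ → 446
call_id=9: ✓ → 459
call_id=10: ✓ → 64
call_id=11: ✓ → 373
call_id=12: ✓ → 87
call_id=13: ✓ → 166
call_id=14: ✓ → 495
call_id=15: ✓ → 87
call_id=16: ✓ → 92
call_id=17: ✓ → 206
call_id=18: ✓ → 365
call_id=19: ✗
call_id=20: ✗
duration_s_sum = 446 + 459 + 64 + 373 + 87 + 166 + 495 + 87 + 92 + 206 + 365 = 2840

2840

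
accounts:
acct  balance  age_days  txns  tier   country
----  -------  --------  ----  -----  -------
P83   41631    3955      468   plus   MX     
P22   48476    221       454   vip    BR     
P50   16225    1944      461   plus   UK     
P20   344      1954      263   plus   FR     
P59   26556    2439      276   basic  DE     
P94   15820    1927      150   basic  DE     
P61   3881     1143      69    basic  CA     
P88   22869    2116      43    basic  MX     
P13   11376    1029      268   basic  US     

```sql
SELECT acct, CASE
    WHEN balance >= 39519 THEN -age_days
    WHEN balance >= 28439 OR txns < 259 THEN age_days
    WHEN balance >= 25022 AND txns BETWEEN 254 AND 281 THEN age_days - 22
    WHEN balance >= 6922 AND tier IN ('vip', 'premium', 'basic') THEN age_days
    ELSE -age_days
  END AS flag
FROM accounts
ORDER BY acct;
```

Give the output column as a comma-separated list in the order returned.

acct=P13: balance >= 6922 AND tier IN ('vip', 'premium', 'basic') → 1029
acct=P20: ELSE → -1954
acct=P22: balance >= 39519 → -221
acct=P50: ELSE → -1944
acct=P59: balance >= 25022 AND txns BETWEEN 254 AND 281 → 2417
acct=P61: balance >= 28439 OR txns < 259 → 1143
acct=P83: balance >= 39519 → -3955
acct=P88: balance >= 28439 OR txns < 259 → 2116
acct=P94: balance >= 28439 OR txns < 259 → 1927

1029, -1954, -221, -1944, 2417, 1143, -3955, 2116, 1927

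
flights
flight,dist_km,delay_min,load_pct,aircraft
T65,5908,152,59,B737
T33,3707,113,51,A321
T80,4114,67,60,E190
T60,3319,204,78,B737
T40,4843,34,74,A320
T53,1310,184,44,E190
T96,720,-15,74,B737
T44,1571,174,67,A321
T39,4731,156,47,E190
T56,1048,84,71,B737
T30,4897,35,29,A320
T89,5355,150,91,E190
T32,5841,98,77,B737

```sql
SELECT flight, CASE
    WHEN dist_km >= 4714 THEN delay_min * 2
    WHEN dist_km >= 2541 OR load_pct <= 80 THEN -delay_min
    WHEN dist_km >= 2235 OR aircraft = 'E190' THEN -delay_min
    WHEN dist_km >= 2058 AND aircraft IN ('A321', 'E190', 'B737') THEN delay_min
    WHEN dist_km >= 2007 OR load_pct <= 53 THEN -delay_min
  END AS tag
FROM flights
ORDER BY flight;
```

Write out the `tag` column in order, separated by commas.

flight=T30: dist_km >= 4714 → 70
flight=T32: dist_km >= 4714 → 196
flight=T33: dist_km >= 2541 OR load_pct <= 80 → -113
flight=T39: dist_km >= 4714 → 312
flight=T40: dist_km >= 4714 → 68
flight=T44: dist_km >= 2541 OR load_pct <= 80 → -174
flight=T53: dist_km >= 2541 OR load_pct <= 80 → -184
flight=T56: dist_km >= 2541 OR load_pct <= 80 → -84
flight=T60: dist_km >= 2541 OR load_pct <= 80 → -204
flight=T65: dist_km >= 4714 → 304
flight=T80: dist_km >= 2541 OR load_pct <= 80 → -67
flight=T89: dist_km >= 4714 → 300
flight=T96: dist_km >= 2541 OR load_pct <= 80 → 15

70, 196, -113, 312, 68, -174, -184, -84, -204, 304, -67, 300, 15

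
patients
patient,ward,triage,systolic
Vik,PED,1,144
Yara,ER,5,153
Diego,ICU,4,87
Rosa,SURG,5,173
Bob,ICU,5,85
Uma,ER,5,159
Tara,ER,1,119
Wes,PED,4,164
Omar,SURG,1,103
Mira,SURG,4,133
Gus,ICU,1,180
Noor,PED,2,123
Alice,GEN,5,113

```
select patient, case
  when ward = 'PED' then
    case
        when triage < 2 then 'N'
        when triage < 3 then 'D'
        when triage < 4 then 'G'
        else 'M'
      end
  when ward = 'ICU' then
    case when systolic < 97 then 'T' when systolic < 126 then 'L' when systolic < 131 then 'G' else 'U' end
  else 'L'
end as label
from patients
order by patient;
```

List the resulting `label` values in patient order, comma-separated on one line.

patient=Alice: ward='GEN' → outer ELSE → L
patient=Bob: ward='ICU' → inner[systolic < 97] → T
patient=Diego: ward='ICU' → inner[systolic < 97] → T
patient=Gus: ward='ICU' → inner[ELSE] → U
patient=Mira: ward='SURG' → outer ELSE → L
patient=Noor: ward='PED' → inner[triage < 3] → D
patient=Omar: ward='SURG' → outer ELSE → L
patient=Rosa: ward='SURG' → outer ELSE → L
patient=Tara: ward='ER' → outer ELSE → L
patient=Uma: ward='ER' → outer ELSE → L
patient=Vik: ward='PED' → inner[triage < 2] → N
patient=Wes: ward='PED' → inner[ELSE] → M
patient=Yara: ward='ER' → outer ELSE → L

L, T, T, U, L, D, L, L, L, L, N, M, L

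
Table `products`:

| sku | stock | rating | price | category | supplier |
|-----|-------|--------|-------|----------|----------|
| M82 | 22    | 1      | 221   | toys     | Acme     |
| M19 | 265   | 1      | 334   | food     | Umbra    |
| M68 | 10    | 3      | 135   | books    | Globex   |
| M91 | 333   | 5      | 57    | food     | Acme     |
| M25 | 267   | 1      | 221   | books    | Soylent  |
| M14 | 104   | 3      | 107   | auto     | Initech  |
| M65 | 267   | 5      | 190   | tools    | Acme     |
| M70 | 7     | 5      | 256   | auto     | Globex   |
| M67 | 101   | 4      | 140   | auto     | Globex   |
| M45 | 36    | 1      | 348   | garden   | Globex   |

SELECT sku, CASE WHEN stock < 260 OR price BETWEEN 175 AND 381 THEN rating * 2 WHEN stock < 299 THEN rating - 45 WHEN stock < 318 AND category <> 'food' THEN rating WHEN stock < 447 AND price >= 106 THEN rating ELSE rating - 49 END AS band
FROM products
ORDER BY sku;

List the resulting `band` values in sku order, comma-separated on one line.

6, 2, 2, 2, 10, 8, 6, 10, 2, -44

sku=M14: stock < 260 OR price BETWEEN 175 AND 381 → 6
sku=M19: stock < 260 OR price BETWEEN 175 AND 381 → 2
sku=M25: stock < 260 OR price BETWEEN 175 AND 381 → 2
sku=M45: stock < 260 OR price BETWEEN 175 AND 381 → 2
sku=M65: stock < 260 OR price BETWEEN 175 AND 381 → 10
sku=M67: stock < 260 OR price BETWEEN 175 AND 381 → 8
sku=M68: stock < 260 OR price BETWEEN 175 AND 381 → 6
sku=M70: stock < 260 OR price BETWEEN 175 AND 381 → 10
sku=M82: stock < 260 OR price BETWEEN 175 AND 381 → 2
sku=M91: ELSE → -44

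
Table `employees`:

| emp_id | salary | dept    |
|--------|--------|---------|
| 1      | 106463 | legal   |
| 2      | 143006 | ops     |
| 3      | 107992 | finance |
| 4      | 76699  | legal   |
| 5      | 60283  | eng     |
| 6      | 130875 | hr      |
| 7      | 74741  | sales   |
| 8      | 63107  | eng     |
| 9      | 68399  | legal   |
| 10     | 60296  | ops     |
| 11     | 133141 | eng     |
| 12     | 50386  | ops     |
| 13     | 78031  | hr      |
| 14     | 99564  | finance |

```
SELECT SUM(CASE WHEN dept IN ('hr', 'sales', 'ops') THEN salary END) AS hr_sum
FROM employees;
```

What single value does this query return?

emp_id=1: ✗
emp_id=2: ✓ → 143006
emp_id=3: ✗
emp_id=4: ✗
emp_id=5: ✗
emp_id=6: ✓ → 130875
emp_id=7: ✓ → 74741
emp_id=8: ✗
emp_id=9: ✗
emp_id=10: ✓ → 60296
emp_id=11: ✗
emp_id=12: ✓ → 50386
emp_id=13: ✓ → 78031
emp_id=14: ✗
hr_sum = 143006 + 130875 + 74741 + 60296 + 50386 + 78031 = 537335

537335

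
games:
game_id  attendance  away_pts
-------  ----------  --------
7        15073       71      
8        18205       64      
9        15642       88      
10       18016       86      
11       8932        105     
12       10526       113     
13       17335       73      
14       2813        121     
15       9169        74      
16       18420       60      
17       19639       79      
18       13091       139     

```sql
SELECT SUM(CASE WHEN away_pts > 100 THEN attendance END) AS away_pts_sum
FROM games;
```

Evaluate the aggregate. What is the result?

game_id=7: ✗
game_id=8: ✗
game_id=9: ✗
game_id=10: ✗
game_id=11: ✓ → 8932
game_id=12: ✓ → 10526
game_id=13: ✗
game_id=14: ✓ → 2813
game_id=15: ✗
game_id=16: ✗
game_id=17: ✗
game_id=18: ✓ → 13091
away_pts_sum = 8932 + 10526 + 2813 + 13091 = 35362

35362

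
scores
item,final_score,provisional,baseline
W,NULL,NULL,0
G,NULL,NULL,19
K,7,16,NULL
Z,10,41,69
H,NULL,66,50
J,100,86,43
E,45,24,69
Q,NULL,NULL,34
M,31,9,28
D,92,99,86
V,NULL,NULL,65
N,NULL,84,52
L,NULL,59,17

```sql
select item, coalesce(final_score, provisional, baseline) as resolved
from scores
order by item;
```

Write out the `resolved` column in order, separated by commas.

item=D: final_score=92 → 92
item=E: final_score=45 → 45
item=G: final_score=NULL, provisional=NULL, baseline=19 → 19
item=H: final_score=NULL, provisional=66 → 66
item=J: final_score=100 → 100
item=K: final_score=7 → 7
item=L: final_score=NULL, provisional=59 → 59
item=M: final_score=31 → 31
item=N: final_score=NULL, provisional=84 → 84
item=Q: final_score=NULL, provisional=NULL, baseline=34 → 34
item=V: final_score=NULL, provisional=NULL, baseline=65 → 65
item=W: final_score=NULL, provisional=NULL, baseline=0 → 0
item=Z: final_score=10 → 10

92, 45, 19, 66, 100, 7, 59, 31, 84, 34, 65, 0, 10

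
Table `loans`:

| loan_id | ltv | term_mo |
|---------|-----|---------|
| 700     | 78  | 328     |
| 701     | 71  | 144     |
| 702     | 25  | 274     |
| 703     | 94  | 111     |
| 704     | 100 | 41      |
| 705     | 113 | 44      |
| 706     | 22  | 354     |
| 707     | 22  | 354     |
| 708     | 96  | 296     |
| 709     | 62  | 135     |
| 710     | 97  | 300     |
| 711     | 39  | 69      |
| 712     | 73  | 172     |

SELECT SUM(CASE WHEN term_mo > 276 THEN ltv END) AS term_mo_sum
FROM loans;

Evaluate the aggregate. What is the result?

loan_id=700: ✓ → 78
loan_id=701: ✗
loan_id=702: ✗
loan_id=703: ✗
loan_id=704: ✗
loan_id=705: ✗
loan_id=706: ✓ → 22
loan_id=707: ✓ → 22
loan_id=708: ✓ → 96
loan_id=709: ✗
loan_id=710: ✓ → 97
loan_id=711: ✗
loan_id=712: ✗
term_mo_sum = 78 + 22 + 22 + 96 + 97 = 315

315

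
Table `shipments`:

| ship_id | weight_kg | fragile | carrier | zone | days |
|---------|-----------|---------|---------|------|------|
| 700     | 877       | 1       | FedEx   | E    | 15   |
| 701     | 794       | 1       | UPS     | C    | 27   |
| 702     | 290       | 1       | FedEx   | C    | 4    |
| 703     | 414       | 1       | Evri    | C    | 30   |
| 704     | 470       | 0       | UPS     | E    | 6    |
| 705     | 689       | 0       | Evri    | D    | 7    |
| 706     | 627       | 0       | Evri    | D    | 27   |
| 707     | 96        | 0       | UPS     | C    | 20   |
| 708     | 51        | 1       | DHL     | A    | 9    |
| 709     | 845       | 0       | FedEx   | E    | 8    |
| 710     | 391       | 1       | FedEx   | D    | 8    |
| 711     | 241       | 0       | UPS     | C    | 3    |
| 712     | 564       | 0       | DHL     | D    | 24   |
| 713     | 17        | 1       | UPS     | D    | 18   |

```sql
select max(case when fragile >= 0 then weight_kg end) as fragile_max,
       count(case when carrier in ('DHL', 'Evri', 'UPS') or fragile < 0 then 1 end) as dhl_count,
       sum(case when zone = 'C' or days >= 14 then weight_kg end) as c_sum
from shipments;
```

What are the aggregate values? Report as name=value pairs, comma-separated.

[fragile_max: fragile >= 0]
ship_id=700: ✓ → 877
ship_id=701: ✓ → 794
ship_id=702: ✓ → 290
ship_id=703: ✓ → 414
ship_id=704: ✓ → 470
ship_id=705: ✓ → 689
ship_id=706: ✓ → 627
ship_id=707: ✓ → 96
ship_id=708: ✓ → 51
ship_id=709: ✓ → 845
ship_id=710: ✓ → 391
ship_id=711: ✓ → 241
ship_id=712: ✓ → 564
ship_id=713: ✓ → 17
fragile_max = MAX(877, 794, 290, 414, 470, 689, 627, 96, 51, 845, 391, 241, 564, 17) = 877
—
[dhl_count: carrier in ('DHL', 'Evri', 'UPS') or fragile < 0]
ship_id=700: ✗
ship_id=701: ✓ → 1
ship_id=702: ✗
ship_id=703: ✓ → 1
ship_id=704: ✓ → 1
ship_id=705: ✓ → 1
ship_id=706: ✓ → 1
ship_id=707: ✓ → 1
ship_id=708: ✓ → 1
ship_id=709: ✗
ship_id=710: ✗
ship_id=711: ✓ → 1
ship_id=712: ✓ → 1
ship_id=713: ✓ → 1
dhl_count = COUNT(1, 1, 1, 1, 1, 1, 1, 1, 1, 1) = 10
—
[c_sum: zone = 'C' or days >= 14]
ship_id=700: ✓ → 877
ship_id=701: ✓ → 794
ship_id=702: ✓ → 290
ship_id=703: ✓ → 414
ship_id=704: ✗
ship_id=705: ✗
ship_id=706: ✓ → 627
ship_id=707: ✓ → 96
ship_id=708: ✗
ship_id=709: ✗
ship_id=710: ✗
ship_id=711: ✓ → 241
ship_id=712: ✓ → 564
ship_id=713: ✓ → 17
c_sum = 877 + 794 + 290 + 414 + 627 + 96 + 241 + 564 + 17 = 3920

fragile_max=877, dhl_count=10, c_sum=3920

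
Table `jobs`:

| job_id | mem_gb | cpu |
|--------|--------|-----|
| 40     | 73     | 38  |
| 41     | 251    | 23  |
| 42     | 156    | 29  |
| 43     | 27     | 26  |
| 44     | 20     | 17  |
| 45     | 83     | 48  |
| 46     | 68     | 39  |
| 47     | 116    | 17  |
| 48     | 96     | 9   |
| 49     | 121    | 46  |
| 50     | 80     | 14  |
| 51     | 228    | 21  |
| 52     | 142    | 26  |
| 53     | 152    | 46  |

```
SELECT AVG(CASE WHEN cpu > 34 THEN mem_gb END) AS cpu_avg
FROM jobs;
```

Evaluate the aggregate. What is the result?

job_id=40: ✓ → 73
job_id=41: ✗
job_id=42: ✗
job_id=43: ✗
job_id=44: ✗
job_id=45: ✓ → 83
job_id=46: ✓ → 68
job_id=47: ✗
job_id=48: ✗
job_id=49: ✓ → 121
job_id=50: ✗
job_id=51: ✗
job_id=52: ✗
job_id=53: ✓ → 152
cpu_avg = (73 + 83 + 68 + 121 + 152) / 5 = 99.4

99.4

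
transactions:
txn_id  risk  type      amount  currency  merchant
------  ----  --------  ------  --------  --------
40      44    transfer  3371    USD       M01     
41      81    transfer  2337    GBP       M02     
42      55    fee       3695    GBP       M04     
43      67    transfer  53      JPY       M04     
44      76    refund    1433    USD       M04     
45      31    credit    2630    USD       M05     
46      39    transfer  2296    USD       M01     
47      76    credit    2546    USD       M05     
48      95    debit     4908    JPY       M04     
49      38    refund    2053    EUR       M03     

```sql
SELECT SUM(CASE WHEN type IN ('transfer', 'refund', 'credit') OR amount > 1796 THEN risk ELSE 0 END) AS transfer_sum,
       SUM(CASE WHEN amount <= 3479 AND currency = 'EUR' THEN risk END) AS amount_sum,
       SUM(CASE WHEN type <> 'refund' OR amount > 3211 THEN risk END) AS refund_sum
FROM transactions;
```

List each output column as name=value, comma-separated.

transfer_sum=602, amount_sum=38, refund_sum=488

[transfer_sum: type IN ('transfer', 'refund', 'credit') OR amount > 1796]
txn_id=40: ✓ → 44
txn_id=41: ✓ → 81
txn_id=42: ✓ → 55
txn_id=43: ✓ → 67
txn_id=44: ✓ → 76
txn_id=45: ✓ → 31
txn_id=46: ✓ → 39
txn_id=47: ✓ → 76
txn_id=48: ✓ → 95
txn_id=49: ✓ → 38
transfer_sum = 44 + 81 + 55 + 67 + 76 + 31 + 39 + 76 + 95 + 38 = 602
—
[amount_sum: amount <= 3479 AND currency = 'EUR']
txn_id=40: ✗
txn_id=41: ✗
txn_id=42: ✗
txn_id=43: ✗
txn_id=44: ✗
txn_id=45: ✗
txn_id=46: ✗
txn_id=47: ✗
txn_id=48: ✗
txn_id=49: ✓ → 38
amount_sum = 38
—
[refund_sum: type <> 'refund' OR amount > 3211]
txn_id=40: ✓ → 44
txn_id=41: ✓ → 81
txn_id=42: ✓ → 55
txn_id=43: ✓ → 67
txn_id=44: ✗
txn_id=45: ✓ → 31
txn_id=46: ✓ → 39
txn_id=47: ✓ → 76
txn_id=48: ✓ → 95
txn_id=49: ✗
refund_sum = 44 + 81 + 55 + 67 + 31 + 39 + 76 + 95 = 488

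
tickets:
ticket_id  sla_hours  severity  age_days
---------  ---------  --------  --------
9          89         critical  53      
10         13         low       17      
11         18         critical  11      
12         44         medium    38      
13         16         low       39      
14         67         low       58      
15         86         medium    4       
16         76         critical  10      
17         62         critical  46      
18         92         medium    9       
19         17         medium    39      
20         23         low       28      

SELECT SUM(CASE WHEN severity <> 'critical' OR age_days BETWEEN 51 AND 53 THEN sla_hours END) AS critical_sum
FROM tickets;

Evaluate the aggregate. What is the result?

447

ticket_id=9: ✓ → 89
ticket_id=10: ✓ → 13
ticket_id=11: ✗
ticket_id=12: ✓ → 44
ticket_id=13: ✓ → 16
ticket_id=14: ✓ → 67
ticket_id=15: ✓ → 86
ticket_id=16: ✗
ticket_id=17: ✗
ticket_id=18: ✓ → 92
ticket_id=19: ✓ → 17
ticket_id=20: ✓ → 23
critical_sum = 89 + 13 + 44 + 16 + 67 + 86 + 92 + 17 + 23 = 447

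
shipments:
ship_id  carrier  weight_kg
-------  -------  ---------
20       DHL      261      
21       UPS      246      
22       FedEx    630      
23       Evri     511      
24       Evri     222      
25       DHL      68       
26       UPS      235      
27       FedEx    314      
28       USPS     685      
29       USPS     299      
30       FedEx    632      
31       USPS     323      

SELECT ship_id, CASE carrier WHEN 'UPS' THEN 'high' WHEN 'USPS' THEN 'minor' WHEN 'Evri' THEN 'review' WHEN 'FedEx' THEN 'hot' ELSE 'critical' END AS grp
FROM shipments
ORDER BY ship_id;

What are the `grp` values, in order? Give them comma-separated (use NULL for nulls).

critical, high, hot, review, review, critical, high, hot, minor, minor, hot, minor

ship_id=20: ELSE → critical
ship_id=21: carrier='UPS' → high
ship_id=22: carrier='FedEx' → hot
ship_id=23: carrier='Evri' → review
ship_id=24: carrier='Evri' → review
ship_id=25: ELSE → critical
ship_id=26: carrier='UPS' → high
ship_id=27: carrier='FedEx' → hot
ship_id=28: carrier='USPS' → minor
ship_id=29: carrier='USPS' → minor
ship_id=30: carrier='FedEx' → hot
ship_id=31: carrier='USPS' → minor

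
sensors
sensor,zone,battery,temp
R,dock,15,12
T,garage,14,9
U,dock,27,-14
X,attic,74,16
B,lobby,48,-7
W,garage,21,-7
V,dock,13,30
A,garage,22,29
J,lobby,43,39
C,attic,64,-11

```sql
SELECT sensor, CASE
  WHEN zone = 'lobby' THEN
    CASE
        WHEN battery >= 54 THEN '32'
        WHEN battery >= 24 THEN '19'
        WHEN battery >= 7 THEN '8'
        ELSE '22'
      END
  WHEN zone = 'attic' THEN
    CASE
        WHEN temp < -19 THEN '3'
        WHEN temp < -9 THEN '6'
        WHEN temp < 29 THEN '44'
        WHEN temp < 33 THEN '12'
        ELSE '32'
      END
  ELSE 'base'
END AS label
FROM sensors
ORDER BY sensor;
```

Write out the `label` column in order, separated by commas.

base, 19, 6, 19, base, base, base, base, base, 44

sensor=A: zone='garage' → outer ELSE → base
sensor=B: zone='lobby' → inner[battery >= 24] → 19
sensor=C: zone='attic' → inner[temp < -9] → 6
sensor=J: zone='lobby' → inner[battery >= 24] → 19
sensor=R: zone='dock' → outer ELSE → base
sensor=T: zone='garage' → outer ELSE → base
sensor=U: zone='dock' → outer ELSE → base
sensor=V: zone='dock' → outer ELSE → base
sensor=W: zone='garage' → outer ELSE → base
sensor=X: zone='attic' → inner[temp < 29] → 44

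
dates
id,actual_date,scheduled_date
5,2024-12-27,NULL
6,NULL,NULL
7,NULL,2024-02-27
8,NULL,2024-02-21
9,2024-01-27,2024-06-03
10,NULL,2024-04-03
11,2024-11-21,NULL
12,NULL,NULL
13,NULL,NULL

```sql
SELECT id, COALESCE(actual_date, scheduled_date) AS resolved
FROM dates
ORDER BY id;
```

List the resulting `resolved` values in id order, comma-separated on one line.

2024-12-27, NULL, 2024-02-27, 2024-02-21, 2024-01-27, 2024-04-03, 2024-11-21, NULL, NULL

id=5: actual_date=2024-12-27 → 2024-12-27
id=6: actual_date=NULL, scheduled_date=NULL (all NULL) → NULL
id=7: actual_date=NULL, scheduled_date=2024-02-27 → 2024-02-27
id=8: actual_date=NULL, scheduled_date=2024-02-21 → 2024-02-21
id=9: actual_date=2024-01-27 → 2024-01-27
id=10: actual_date=NULL, scheduled_date=2024-04-03 → 2024-04-03
id=11: actual_date=2024-11-21 → 2024-11-21
id=12: actual_date=NULL, scheduled_date=NULL (all NULL) → NULL
id=13: actual_date=NULL, scheduled_date=NULL (all NULL) → NULL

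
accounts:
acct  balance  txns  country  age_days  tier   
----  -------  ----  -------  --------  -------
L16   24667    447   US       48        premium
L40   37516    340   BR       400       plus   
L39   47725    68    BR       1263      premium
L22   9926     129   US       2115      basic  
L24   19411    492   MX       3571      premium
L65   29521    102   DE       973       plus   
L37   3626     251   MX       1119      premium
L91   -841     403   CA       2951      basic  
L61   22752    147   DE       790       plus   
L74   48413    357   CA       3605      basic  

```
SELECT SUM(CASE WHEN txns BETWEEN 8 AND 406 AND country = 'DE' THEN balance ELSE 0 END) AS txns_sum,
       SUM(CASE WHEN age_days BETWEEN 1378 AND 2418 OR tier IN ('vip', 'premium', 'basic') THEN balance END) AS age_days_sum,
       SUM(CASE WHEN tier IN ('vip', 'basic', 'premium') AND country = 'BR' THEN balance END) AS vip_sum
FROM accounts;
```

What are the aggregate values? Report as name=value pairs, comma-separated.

txns_sum=52273, age_days_sum=152927, vip_sum=47725

[txns_sum: txns BETWEEN 8 AND 406 AND country = 'DE']
acct=L16: ✗
acct=L40: ✗
acct=L39: ✗
acct=L22: ✗
acct=L24: ✗
acct=L65: ✓ → 29521
acct=L37: ✗
acct=L91: ✗
acct=L61: ✓ → 22752
acct=L74: ✗
txns_sum = 29521 + 22752 = 52273
—
[age_days_sum: age_days BETWEEN 1378 AND 2418 OR tier IN ('vip', 'premium', 'basic')]
acct=L16: ✓ → 24667
acct=L40: ✗
acct=L39: ✓ → 47725
acct=L22: ✓ → 9926
acct=L24: ✓ → 19411
acct=L65: ✗
acct=L37: ✓ → 3626
acct=L91: ✓ → -841
acct=L61: ✗
acct=L74: ✓ → 48413
age_days_sum = 24667 + 47725 + 9926 + 19411 + 3626 + -841 + 48413 = 152927
—
[vip_sum: tier IN ('vip', 'basic', 'premium') AND country = 'BR']
acct=L16: ✗
acct=L40: ✗
acct=L39: ✓ → 47725
acct=L22: ✗
acct=L24: ✗
acct=L65: ✗
acct=L37: ✗
acct=L91: ✗
acct=L61: ✗
acct=L74: ✗
vip_sum = 47725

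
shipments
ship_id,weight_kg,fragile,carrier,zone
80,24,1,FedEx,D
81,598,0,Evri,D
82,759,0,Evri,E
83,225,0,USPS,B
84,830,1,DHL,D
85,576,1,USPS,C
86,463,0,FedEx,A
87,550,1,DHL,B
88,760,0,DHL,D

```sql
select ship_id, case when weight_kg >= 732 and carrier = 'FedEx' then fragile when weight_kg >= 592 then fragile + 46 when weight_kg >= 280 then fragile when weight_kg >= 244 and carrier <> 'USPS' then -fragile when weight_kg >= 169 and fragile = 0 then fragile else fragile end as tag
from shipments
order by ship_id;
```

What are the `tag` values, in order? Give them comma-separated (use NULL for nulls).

1, 46, 46, 0, 47, 1, 0, 1, 46

ship_id=80: ELSE → 1
ship_id=81: weight_kg >= 592 → 46
ship_id=82: weight_kg >= 592 → 46
ship_id=83: weight_kg >= 169 and fragile = 0 → 0
ship_id=84: weight_kg >= 592 → 47
ship_id=85: weight_kg >= 280 → 1
ship_id=86: weight_kg >= 280 → 0
ship_id=87: weight_kg >= 280 → 1
ship_id=88: weight_kg >= 592 → 46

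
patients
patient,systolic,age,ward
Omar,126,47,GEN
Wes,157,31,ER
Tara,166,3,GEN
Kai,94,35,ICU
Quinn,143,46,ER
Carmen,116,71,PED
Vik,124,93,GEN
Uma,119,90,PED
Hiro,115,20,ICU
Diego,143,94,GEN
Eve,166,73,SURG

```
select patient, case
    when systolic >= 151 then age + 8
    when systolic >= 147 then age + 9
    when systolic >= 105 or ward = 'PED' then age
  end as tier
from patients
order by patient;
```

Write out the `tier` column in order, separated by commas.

patient=Carmen: systolic >= 105 or ward = 'PED' → 71
patient=Diego: systolic >= 105 or ward = 'PED' → 94
patient=Eve: systolic >= 151 → 81
patient=Hiro: systolic >= 105 or ward = 'PED' → 20
patient=Kai: (no match → NULL) → NULL
patient=Omar: systolic >= 105 or ward = 'PED' → 47
patient=Quinn: systolic >= 105 or ward = 'PED' → 46
patient=Tara: systolic >= 151 → 11
patient=Uma: systolic >= 105 or ward = 'PED' → 90
patient=Vik: systolic >= 105 or ward = 'PED' → 93
patient=Wes: systolic >= 151 → 39

71, 94, 81, 20, NULL, 47, 46, 11, 90, 93, 39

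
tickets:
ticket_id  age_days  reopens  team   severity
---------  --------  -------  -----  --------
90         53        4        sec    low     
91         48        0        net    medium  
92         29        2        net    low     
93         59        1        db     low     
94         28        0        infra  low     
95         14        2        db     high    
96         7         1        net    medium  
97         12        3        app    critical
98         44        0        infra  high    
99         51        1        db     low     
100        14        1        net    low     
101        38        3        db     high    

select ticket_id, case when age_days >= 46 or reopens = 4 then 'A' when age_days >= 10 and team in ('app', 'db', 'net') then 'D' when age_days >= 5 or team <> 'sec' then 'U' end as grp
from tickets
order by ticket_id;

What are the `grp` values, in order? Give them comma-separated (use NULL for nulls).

A, A, D, A, U, D, U, D, U, A, D, D

ticket_id=90: age_days >= 46 or reopens = 4 → A
ticket_id=91: age_days >= 46 or reopens = 4 → A
ticket_id=92: age_days >= 10 and team in ('app', 'db', 'net') → D
ticket_id=93: age_days >= 46 or reopens = 4 → A
ticket_id=94: age_days >= 5 or team <> 'sec' → U
ticket_id=95: age_days >= 10 and team in ('app', 'db', 'net') → D
ticket_id=96: age_days >= 5 or team <> 'sec' → U
ticket_id=97: age_days >= 10 and team in ('app', 'db', 'net') → D
ticket_id=98: age_days >= 5 or team <> 'sec' → U
ticket_id=99: age_days >= 46 or reopens = 4 → A
ticket_id=100: age_days >= 10 and team in ('app', 'db', 'net') → D
ticket_id=101: age_days >= 10 and team in ('app', 'db', 'net') → D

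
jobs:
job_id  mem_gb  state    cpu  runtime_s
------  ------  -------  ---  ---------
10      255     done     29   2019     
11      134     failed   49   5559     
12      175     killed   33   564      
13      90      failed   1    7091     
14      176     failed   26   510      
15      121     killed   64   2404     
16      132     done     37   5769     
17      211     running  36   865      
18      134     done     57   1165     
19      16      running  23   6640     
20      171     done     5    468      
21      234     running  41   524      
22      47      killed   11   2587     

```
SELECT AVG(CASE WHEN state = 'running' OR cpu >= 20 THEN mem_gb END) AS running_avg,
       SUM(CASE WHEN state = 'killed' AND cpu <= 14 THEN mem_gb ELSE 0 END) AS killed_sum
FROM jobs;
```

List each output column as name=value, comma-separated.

running_avg=158.8, killed_sum=47

[running_avg: state = 'running' OR cpu >= 20]
job_id=10: ✓ → 255
job_id=11: ✓ → 134
job_id=12: ✓ → 175
job_id=13: ✗
job_id=14: ✓ → 176
job_id=15: ✓ → 121
job_id=16: ✓ → 132
job_id=17: ✓ → 211
job_id=18: ✓ → 134
job_id=19: ✓ → 16
job_id=20: ✗
job_id=21: ✓ → 234
job_id=22: ✗
running_avg = (255 + 134 + 175 + 176 + 121 + 132 + 211 + 134 + 16 + 234) / 10 = 158.8
—
[killed_sum: state = 'killed' AND cpu <= 14]
job_id=10: ✗
job_id=11: ✗
job_id=12: ✗
job_id=13: ✗
job_id=14: ✗
job_id=15: ✗
job_id=16: ✗
job_id=17: ✗
job_id=18: ✗
job_id=19: ✗
job_id=20: ✗
job_id=21: ✗
job_id=22: ✓ → 47
killed_sum = 47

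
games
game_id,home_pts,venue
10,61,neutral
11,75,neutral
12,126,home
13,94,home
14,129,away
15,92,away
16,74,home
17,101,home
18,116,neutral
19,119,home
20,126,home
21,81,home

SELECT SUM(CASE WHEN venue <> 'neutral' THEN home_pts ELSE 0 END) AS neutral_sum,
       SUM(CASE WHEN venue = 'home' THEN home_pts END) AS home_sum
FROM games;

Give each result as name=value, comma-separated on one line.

neutral_sum=942, home_sum=721

[neutral_sum: venue <> 'neutral']
game_id=10: ✗
game_id=11: ✗
game_id=12: ✓ → 126
game_id=13: ✓ → 94
game_id=14: ✓ → 129
game_id=15: ✓ → 92
game_id=16: ✓ → 74
game_id=17: ✓ → 101
game_id=18: ✗
game_id=19: ✓ → 119
game_id=20: ✓ → 126
game_id=21: ✓ → 81
neutral_sum = 126 + 94 + 129 + 92 + 74 + 101 + 119 + 126 + 81 = 942
—
[home_sum: venue = 'home']
game_id=10: ✗
game_id=11: ✗
game_id=12: ✓ → 126
game_id=13: ✓ → 94
game_id=14: ✗
game_id=15: ✗
game_id=16: ✓ → 74
game_id=17: ✓ → 101
game_id=18: ✗
game_id=19: ✓ → 119
game_id=20: ✓ → 126
game_id=21: ✓ → 81
home_sum = 126 + 94 + 74 + 101 + 119 + 126 + 81 = 721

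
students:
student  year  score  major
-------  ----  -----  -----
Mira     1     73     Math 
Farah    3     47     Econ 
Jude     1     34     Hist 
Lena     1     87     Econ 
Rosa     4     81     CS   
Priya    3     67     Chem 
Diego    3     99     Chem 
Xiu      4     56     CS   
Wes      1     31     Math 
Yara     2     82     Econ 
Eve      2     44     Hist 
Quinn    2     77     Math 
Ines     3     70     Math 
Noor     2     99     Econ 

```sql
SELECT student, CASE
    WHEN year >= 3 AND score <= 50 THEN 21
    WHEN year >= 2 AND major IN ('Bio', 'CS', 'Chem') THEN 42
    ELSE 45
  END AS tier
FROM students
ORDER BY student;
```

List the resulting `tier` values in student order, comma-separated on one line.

student=Diego: year >= 2 AND major IN ('Bio', 'CS', 'Chem') → 42
student=Eve: ELSE → 45
student=Farah: year >= 3 AND score <= 50 → 21
student=Ines: ELSE → 45
student=Jude: ELSE → 45
student=Lena: ELSE → 45
student=Mira: ELSE → 45
student=Noor: ELSE → 45
student=Priya: year >= 2 AND major IN ('Bio', 'CS', 'Chem') → 42
student=Quinn: ELSE → 45
student=Rosa: year >= 2 AND major IN ('Bio', 'CS', 'Chem') → 42
student=Wes: ELSE → 45
student=Xiu: year >= 2 AND major IN ('Bio', 'CS', 'Chem') → 42
student=Yara: ELSE → 45

42, 45, 21, 45, 45, 45, 45, 45, 42, 45, 42, 45, 42, 45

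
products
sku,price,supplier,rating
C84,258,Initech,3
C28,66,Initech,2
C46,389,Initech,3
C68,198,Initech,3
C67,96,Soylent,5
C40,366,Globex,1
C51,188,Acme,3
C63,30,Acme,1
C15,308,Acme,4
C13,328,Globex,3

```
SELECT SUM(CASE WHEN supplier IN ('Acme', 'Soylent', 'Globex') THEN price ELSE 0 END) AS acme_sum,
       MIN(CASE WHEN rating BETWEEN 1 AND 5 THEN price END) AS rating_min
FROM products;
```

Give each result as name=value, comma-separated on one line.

acme_sum=1316, rating_min=30

[acme_sum: supplier IN ('Acme', 'Soylent', 'Globex')]
sku=C84: ✗
sku=C28: ✗
sku=C46: ✗
sku=C68: ✗
sku=C67: ✓ → 96
sku=C40: ✓ → 366
sku=C51: ✓ → 188
sku=C63: ✓ → 30
sku=C15: ✓ → 308
sku=C13: ✓ → 328
acme_sum = 96 + 366 + 188 + 30 + 308 + 328 = 1316
—
[rating_min: rating BETWEEN 1 AND 5]
sku=C84: ✓ → 258
sku=C28: ✓ → 66
sku=C46: ✓ → 389
sku=C68: ✓ → 198
sku=C67: ✓ → 96
sku=C40: ✓ → 366
sku=C51: ✓ → 188
sku=C63: ✓ → 30
sku=C15: ✓ → 308
sku=C13: ✓ → 328
rating_min = MIN(258, 66, 389, 198, 96, 366, 188, 30, 308, 328) = 30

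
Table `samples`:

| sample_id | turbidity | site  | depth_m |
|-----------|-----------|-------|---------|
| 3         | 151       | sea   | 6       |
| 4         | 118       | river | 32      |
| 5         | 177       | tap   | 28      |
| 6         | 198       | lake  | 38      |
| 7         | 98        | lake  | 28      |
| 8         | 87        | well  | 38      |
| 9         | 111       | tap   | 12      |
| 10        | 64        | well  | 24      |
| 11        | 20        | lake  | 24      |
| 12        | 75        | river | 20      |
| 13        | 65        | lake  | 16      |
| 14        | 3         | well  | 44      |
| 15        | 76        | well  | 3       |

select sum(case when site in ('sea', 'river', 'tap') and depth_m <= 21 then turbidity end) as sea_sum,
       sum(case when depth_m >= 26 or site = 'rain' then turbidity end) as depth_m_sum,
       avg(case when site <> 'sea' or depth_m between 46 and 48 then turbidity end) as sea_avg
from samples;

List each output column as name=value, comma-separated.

sea_sum=337, depth_m_sum=681, sea_avg=91

[sea_sum: site in ('sea', 'river', 'tap') and depth_m <= 21]
sample_id=3: ✓ → 151
sample_id=4: ✗
sample_id=5: ✗
sample_id=6: ✗
sample_id=7: ✗
sample_id=8: ✗
sample_id=9: ✓ → 111
sample_id=10: ✗
sample_id=11: ✗
sample_id=12: ✓ → 75
sample_id=13: ✗
sample_id=14: ✗
sample_id=15: ✗
sea_sum = 151 + 111 + 75 = 337
—
[depth_m_sum: depth_m >= 26 or site = 'rain']
sample_id=3: ✗
sample_id=4: ✓ → 118
sample_id=5: ✓ → 177
sample_id=6: ✓ → 198
sample_id=7: ✓ → 98
sample_id=8: ✓ → 87
sample_id=9: ✗
sample_id=10: ✗
sample_id=11: ✗
sample_id=12: ✗
sample_id=13: ✗
sample_id=14: ✓ → 3
sample_id=15: ✗
depth_m_sum = 118 + 177 + 198 + 98 + 87 + 3 = 681
—
[sea_avg: site <> 'sea' or depth_m between 46 and 48]
sample_id=3: ✗
sample_id=4: ✓ → 118
sample_id=5: ✓ → 177
sample_id=6: ✓ → 198
sample_id=7: ✓ → 98
sample_id=8: ✓ → 87
sample_id=9: ✓ → 111
sample_id=10: ✓ → 64
sample_id=11: ✓ → 20
sample_id=12: ✓ → 75
sample_id=13: ✓ → 65
sample_id=14: ✓ → 3
sample_id=15: ✓ → 76
sea_avg = (118 + 177 + 198 + 98 + 87 + 111 + 64 + 20 + 75 + 65 + 3 + 76) / 12 = 91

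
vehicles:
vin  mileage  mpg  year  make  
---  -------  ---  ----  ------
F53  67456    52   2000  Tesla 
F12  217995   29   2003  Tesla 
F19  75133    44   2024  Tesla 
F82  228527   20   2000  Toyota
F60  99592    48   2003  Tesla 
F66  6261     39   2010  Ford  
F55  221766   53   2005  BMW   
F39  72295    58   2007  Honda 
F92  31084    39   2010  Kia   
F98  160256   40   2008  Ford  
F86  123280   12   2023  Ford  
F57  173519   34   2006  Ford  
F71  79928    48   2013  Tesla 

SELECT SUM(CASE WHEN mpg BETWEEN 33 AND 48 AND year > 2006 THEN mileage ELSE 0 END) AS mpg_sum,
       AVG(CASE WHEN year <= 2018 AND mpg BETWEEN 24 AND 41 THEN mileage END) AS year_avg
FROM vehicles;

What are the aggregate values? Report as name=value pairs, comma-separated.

mpg_sum=352662, year_avg=117823

[mpg_sum: mpg BETWEEN 33 AND 48 AND year > 2006]
vin=F53: ✗
vin=F12: ✗
vin=F19: ✓ → 75133
vin=F82: ✗
vin=F60: ✗
vin=F66: ✓ → 6261
vin=F55: ✗
vin=F39: ✗
vin=F92: ✓ → 31084
vin=F98: ✓ → 160256
vin=F86: ✗
vin=F57: ✗
vin=F71: ✓ → 79928
mpg_sum = 75133 + 6261 + 31084 + 160256 + 79928 = 352662
—
[year_avg: year <= 2018 AND mpg BETWEEN 24 AND 41]
vin=F53: ✗
vin=F12: ✓ → 217995
vin=F19: ✗
vin=F82: ✗
vin=F60: ✗
vin=F66: ✓ → 6261
vin=F55: ✗
vin=F39: ✗
vin=F92: ✓ → 31084
vin=F98: ✓ → 160256
vin=F86: ✗
vin=F57: ✓ → 173519
vin=F71: ✗
year_avg = (217995 + 6261 + 31084 + 160256 + 173519) / 5 = 117823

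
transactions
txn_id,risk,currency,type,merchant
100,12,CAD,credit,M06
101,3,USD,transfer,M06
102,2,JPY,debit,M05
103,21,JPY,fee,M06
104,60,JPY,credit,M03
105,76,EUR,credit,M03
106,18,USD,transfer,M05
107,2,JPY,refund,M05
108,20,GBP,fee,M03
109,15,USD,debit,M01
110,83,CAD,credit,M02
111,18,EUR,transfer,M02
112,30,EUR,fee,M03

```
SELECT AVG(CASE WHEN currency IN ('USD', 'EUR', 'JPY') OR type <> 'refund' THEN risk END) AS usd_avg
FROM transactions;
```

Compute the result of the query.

txn_id=100: ✓ → 12
txn_id=101: ✓ → 3
txn_id=102: ✓ → 2
txn_id=103: ✓ → 21
txn_id=104: ✓ → 60
txn_id=105: ✓ → 76
txn_id=106: ✓ → 18
txn_id=107: ✓ → 2
txn_id=108: ✓ → 20
txn_id=109: ✓ → 15
txn_id=110: ✓ → 83
txn_id=111: ✓ → 18
txn_id=112: ✓ → 30
usd_avg = (12 + 3 + 2 + 21 + 60 + 76 + 18 + 2 + 20 + 15 + 83 + 18 + 30) / 13 = 27.6923076923

27.6923076923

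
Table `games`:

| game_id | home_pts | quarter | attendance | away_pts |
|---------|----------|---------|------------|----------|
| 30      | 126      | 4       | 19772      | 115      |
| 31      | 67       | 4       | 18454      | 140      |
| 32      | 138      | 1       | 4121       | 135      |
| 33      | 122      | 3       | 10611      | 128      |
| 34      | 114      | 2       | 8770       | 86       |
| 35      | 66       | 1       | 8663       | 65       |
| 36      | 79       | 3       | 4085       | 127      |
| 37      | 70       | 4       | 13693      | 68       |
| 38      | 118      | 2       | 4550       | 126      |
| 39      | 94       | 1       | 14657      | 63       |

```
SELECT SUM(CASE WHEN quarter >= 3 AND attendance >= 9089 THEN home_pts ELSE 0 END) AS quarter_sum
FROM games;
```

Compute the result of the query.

385

game_id=30: ✓ → 126
game_id=31: ✓ → 67
game_id=32: ✗
game_id=33: ✓ → 122
game_id=34: ✗
game_id=35: ✗
game_id=36: ✗
game_id=37: ✓ → 70
game_id=38: ✗
game_id=39: ✗
quarter_sum = 126 + 67 + 122 + 70 = 385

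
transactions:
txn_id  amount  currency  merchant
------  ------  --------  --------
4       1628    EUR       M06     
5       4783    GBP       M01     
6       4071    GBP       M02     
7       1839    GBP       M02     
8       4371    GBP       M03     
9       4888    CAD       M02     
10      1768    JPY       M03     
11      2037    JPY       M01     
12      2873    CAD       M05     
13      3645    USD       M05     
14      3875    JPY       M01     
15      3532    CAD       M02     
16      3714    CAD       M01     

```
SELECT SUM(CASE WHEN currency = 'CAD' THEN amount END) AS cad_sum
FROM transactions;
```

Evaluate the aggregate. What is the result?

txn_id=4: ✗
txn_id=5: ✗
txn_id=6: ✗
txn_id=7: ✗
txn_id=8: ✗
txn_id=9: ✓ → 4888
txn_id=10: ✗
txn_id=11: ✗
txn_id=12: ✓ → 2873
txn_id=13: ✗
txn_id=14: ✗
txn_id=15: ✓ → 3532
txn_id=16: ✓ → 3714
cad_sum = 4888 + 2873 + 3532 + 3714 = 15007

15007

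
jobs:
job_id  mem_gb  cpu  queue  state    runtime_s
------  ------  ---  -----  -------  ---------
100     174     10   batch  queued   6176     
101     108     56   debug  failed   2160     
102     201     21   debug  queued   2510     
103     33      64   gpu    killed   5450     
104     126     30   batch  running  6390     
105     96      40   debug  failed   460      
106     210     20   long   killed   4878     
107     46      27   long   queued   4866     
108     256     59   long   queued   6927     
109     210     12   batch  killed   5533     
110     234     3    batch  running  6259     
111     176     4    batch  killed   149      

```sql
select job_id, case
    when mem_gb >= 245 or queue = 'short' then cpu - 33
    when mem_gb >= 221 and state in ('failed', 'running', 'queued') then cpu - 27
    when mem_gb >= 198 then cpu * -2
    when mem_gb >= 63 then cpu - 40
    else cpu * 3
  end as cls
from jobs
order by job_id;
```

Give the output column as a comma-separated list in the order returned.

job_id=100: mem_gb >= 63 → -30
job_id=101: mem_gb >= 63 → 16
job_id=102: mem_gb >= 198 → -42
job_id=103: ELSE → 192
job_id=104: mem_gb >= 63 → -10
job_id=105: mem_gb >= 63 → 0
job_id=106: mem_gb >= 198 → -40
job_id=107: ELSE → 81
job_id=108: mem_gb >= 245 or queue = 'short' → 26
job_id=109: mem_gb >= 198 → -24
job_id=110: mem_gb >= 221 and state in ('failed', 'running', 'queued') → -24
job_id=111: mem_gb >= 63 → -36

-30, 16, -42, 192, -10, 0, -40, 81, 26, -24, -24, -36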